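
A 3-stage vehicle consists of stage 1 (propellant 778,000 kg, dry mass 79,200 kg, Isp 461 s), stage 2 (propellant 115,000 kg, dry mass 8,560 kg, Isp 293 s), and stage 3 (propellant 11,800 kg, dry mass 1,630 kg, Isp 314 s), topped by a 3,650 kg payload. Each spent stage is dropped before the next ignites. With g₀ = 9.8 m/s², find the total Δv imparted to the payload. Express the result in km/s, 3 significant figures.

Ignition mass of stage 1 = 778,000+79,200 + 115,000+8,560 + 11,800+1,630 + 3,650 = 997,840 kg.
Stage 1: m₀ = 997,840 kg, m_f = 997,840 − 778,000 = 219,840 kg; Δv = 461×9.8×ln(4.539) = 4517.8×1.5127 ≈ 6834 m/s.
Stage 2: m₀ = 140,640 kg, m_f = 140,640 − 115,000 = 25,640 kg; Δv = 293×9.8×ln(5.485) = 2871.4×1.7020 ≈ 4887 m/s.
Stage 3: m₀ = 17,080 kg, m_f = 17,080 − 11,800 = 5,280 kg; Δv = 314×9.8×ln(3.235) = 3077.2×1.1740 ≈ 3613 m/s.
Total Δv = 6834 + 4887 + 3613 = 15334 m/s.

Δv ≈ 15.3 km/s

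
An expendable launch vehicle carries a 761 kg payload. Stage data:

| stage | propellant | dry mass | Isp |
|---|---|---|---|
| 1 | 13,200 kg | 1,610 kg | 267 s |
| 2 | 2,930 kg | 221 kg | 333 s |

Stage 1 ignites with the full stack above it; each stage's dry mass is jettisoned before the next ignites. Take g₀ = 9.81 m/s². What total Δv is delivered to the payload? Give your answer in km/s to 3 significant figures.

Δv ≈ 7.71 km/s

Ignition mass of stage 1 = 13,200+1,610 + 2,930+221 + 761 = 18,722 kg.
Stage 1: m₀ = 18,722 kg, m_f = 18,722 − 13,200 = 5,522 kg; Δv = 267×9.81×ln(3.39) = 2619.3×1.2210 ≈ 3198 m/s.
Stage 2: m₀ = 3,912 kg, m_f = 3,912 − 2,930 = 982 kg; Δv = 333×9.81×ln(3.984) = 3266.7×1.3822 ≈ 4515 m/s.
Total Δv = 3198 + 4515 = 7713 m/s.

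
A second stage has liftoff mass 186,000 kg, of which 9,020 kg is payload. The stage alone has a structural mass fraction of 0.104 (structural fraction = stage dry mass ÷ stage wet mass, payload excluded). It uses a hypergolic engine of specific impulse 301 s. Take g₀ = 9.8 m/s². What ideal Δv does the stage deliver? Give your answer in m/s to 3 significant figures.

Stage wet mass = m₀ − payload = 186,000 − 9,020 = 176,980 kg.
Stage dry mass = ε × stage wet mass = 0.104 × 176,980 = 18,405.9 kg.
Burnout mass m_f = stage dry + payload = 18,405.9 + 9,020 = 27,425.9 kg.
v_e = Isp · g₀ = 301 × 9.8 = 2949.8 m/s.
Using Δv = v_e ln(m₀/m_f): Δv = v_e · ln(186,000/27,425.9) = 2949.8 × ln(6.782) = 2949.8 × 1.9143 ≈ 5647 m/s.

Δv ≈ 5650 m/s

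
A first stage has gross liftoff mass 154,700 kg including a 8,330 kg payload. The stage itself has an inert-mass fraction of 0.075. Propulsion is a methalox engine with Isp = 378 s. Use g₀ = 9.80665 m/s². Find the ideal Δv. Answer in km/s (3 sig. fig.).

Δv ≈ 7.71 km/s

Stage wet mass = m₀ − payload = 154,700 − 8,330 = 146,370 kg.
Stage dry mass = ε × stage wet mass = 0.075 × 146,370 = 10,977.8 kg.
Burnout mass m_f = stage dry + payload = 10,977.8 + 8,330 = 19,307.8 kg.
v_e = Isp · g₀ = 378 × 9.80665 = 3706.9 m/s.
Δv = v_e · ln(154,700/19,307.8) = 3706.9 × ln(8.012) = 3706.9 × 2.0810 ≈ 7714 m/s.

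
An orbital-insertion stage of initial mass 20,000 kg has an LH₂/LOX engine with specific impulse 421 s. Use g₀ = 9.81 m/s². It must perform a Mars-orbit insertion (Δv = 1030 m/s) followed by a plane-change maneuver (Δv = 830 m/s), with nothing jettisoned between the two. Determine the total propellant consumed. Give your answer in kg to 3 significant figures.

v_e = Isp · g₀ = 421 × 9.81 = 4130.0 m/s.
After the first burn: m = 20000 × exp(−1030/4130.0) = 20000 × 0.77927 = 15,585.4 kg.
After the second burn: m = 15,585.4 × exp(−830/4130.0) = 15,585.4 × 0.81794 = 12,747.9 kg.
Total propellant = m₀ − m_final = 20000 − 12,747.9 = 7,252.1 kg.

total propellant consumed ≈ 7250 kg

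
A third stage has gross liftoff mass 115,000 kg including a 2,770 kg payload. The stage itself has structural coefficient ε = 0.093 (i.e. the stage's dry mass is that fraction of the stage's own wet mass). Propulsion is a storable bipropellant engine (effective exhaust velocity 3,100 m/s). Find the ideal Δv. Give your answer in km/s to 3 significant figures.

Stage wet mass = m₀ − payload = 115,000 − 2,770 = 112,230 kg.
Stage dry mass = ε × stage wet mass = 0.093 × 112,230 = 10,437.4 kg.
Burnout mass m_f = stage dry + payload = 10,437.4 + 2,770 = 13,207.4 kg.
Δv = v_e · ln(115,000/13,207.4) = 3100.0 × ln(8.707) = 3100.0 × 2.1642 ≈ 6709 m/s.

Δv ≈ 6.71 km/s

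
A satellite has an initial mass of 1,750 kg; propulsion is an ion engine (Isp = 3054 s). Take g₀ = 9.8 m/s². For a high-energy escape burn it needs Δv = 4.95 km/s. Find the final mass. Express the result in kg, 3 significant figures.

v_e = Isp · g₀ = 3054 × 9.8 = 29929.2 m/s.
m₀/m_f = exp(Δv / v_e) = exp(4950 / 29929.2) = exp(0.1654) = 1.1799.
m_f = m₀ / 1.1799 = 1,750 / 1.1799 = 1,483.18 kg.

final mass ≈ 1480 kg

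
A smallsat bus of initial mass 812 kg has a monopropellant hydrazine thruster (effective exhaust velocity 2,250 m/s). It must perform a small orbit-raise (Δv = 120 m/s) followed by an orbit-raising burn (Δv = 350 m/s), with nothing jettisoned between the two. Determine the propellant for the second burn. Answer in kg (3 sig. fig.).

After the first burn: m = 812 × exp(−120/2250.0) = 812 × 0.94806 = 769.825 kg.
After the second burn: m = 769.825 × exp(−350/2250.0) = 769.825 × 0.85594 = 658.924 kg.
Second-burn propellant = 769.825 − 658.924 = 110.901 kg.

propellant for the second burn ≈ 111 kg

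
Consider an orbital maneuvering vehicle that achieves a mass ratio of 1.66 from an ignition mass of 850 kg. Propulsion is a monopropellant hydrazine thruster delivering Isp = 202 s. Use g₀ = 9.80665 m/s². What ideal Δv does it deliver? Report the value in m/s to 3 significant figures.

v_e = Isp · g₀ = 202 × 9.80665 = 1980.9 m/s.
Δv = v_e · ln(1.66) = 1980.9 × 0.5068 ≈ 1004.0 m/s.

Δv ≈ 1000 m/s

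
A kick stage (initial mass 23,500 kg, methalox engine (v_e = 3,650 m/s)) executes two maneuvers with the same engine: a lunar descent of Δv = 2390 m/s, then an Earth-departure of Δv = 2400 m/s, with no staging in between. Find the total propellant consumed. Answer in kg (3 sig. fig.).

After the first burn: m = 23500 × exp(−2390/3650.0) = 23500 × 0.51955 = 12,209.4 kg.
After the second burn: m = 12,209.4 × exp(−2400/3650.0) = 12,209.4 × 0.51813 = 6,326.06 kg.
Total propellant = m₀ − m_final = 23500 − 6,326.06 = 17,173.94 kg.

total propellant consumed ≈ 17200 kg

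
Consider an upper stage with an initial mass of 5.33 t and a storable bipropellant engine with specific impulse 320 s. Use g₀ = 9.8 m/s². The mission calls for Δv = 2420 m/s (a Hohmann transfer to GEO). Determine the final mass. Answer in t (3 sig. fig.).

final mass ≈ 2.46 t

v_e = Isp · g₀ = 320 × 9.8 = 3136.0 m/s.
Using Δv = v_e ln(m₀/m_f): m₀/m_f = exp(Δv / v_e) = exp(2420 / 3136.0) = exp(0.7717) = 2.1634.
m_f = m₀ / 2.1634 = 5.33 / 2.1634 = 2.46371 t.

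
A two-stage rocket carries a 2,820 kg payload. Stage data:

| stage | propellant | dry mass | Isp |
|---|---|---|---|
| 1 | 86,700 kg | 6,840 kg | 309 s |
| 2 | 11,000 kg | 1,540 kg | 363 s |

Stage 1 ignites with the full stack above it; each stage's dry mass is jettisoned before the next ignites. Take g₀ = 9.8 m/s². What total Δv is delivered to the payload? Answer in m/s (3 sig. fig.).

Δv ≈ 9300 m/s

Ignition mass of stage 1 = 86,700+6,840 + 11,000+1,540 + 2,820 = 108,900 kg.
Stage 1: m₀ = 108,900 kg, m_f = 108,900 − 86,700 = 22,200 kg; Δv = 309×9.8×ln(4.905) = 3028.2×1.5903 ≈ 4816 m/s.
Stage 2: m₀ = 15,360 kg, m_f = 15,360 − 11,000 = 4,360 kg; Δv = 363×9.8×ln(3.523) = 3557.4×1.2593 ≈ 4480 m/s.
Total Δv = 4816 + 4480 = 9296 m/s.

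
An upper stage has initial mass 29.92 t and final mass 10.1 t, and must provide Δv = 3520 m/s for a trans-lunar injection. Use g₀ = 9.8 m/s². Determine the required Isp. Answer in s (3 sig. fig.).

Isp ≈ 331 s

ln(m₀/m_f) = ln(29920/10100) = ln(2.962) = 1.0860.
v_e = Δv / ln(m₀/m_f) = 3520 / 1.0860 = 3241.3 m/s.
Isp = v_e / g₀ = 3241.3 / 9.8 = 330.7 s.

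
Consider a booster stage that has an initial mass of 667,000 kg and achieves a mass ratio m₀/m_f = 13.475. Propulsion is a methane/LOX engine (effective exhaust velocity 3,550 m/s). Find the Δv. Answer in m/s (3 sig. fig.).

Δv = v_e · ln(13.475) = 3550.0 × 2.6008 ≈ 9233.0 m/s.

Δv ≈ 9230 m/s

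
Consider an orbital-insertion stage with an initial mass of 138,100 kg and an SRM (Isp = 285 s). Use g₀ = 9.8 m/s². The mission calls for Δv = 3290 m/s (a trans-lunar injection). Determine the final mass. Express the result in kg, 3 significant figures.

v_e = Isp · g₀ = 285 × 9.8 = 2793.0 m/s.
m₀/m_f = exp(Δv / v_e) = exp(3290 / 2793.0) = exp(1.1779) = 3.2477.
m_f = m₀ / 3.2477 = 138,100 / 3.2477 = 42,522.4 kg.

final mass ≈ 42500 kg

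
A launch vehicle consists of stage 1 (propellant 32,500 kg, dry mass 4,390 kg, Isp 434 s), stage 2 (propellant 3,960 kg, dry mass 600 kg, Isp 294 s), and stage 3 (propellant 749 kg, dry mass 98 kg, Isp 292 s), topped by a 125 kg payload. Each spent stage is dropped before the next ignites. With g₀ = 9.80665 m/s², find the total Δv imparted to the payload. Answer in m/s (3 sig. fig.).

Δv ≈ 14000 m/s

Ignition mass of stage 1 = 32,500+4,390 + 3,960+600 + 749+98 + 125 = 42,422 kg.
Stage 1: m₀ = 42,422 kg, m_f = 42,422 − 32,500 = 9,922 kg; Δv = 434×9.80665×ln(4.276) = 4256.1×1.4529 ≈ 6184 m/s.
Stage 2: m₀ = 5,532 kg, m_f = 5,532 − 3,960 = 1,572 kg; Δv = 294×9.80665×ln(3.519) = 2883.2×1.2582 ≈ 3628 m/s.
Stage 3: m₀ = 972 kg, m_f = 972 − 749 = 223 kg; Δv = 292×9.80665×ln(4.359) = 2863.5×1.4722 ≈ 4216 m/s.
Total Δv = 6184 + 3628 + 4216 = 14028 m/s.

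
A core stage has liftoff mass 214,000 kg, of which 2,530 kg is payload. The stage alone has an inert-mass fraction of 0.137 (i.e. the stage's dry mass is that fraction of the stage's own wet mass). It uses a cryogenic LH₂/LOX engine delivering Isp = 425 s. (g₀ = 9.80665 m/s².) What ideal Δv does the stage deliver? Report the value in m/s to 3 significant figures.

Stage wet mass = m₀ − payload = 214,000 − 2,530 = 211,470 kg.
Stage dry mass = ε × stage wet mass = 0.137 × 211,470 = 28,971.4 kg.
Burnout mass m_f = stage dry + payload = 28,971.4 + 2,530 = 31,501.4 kg.
v_e = Isp · g₀ = 425 × 9.80665 = 4167.8 m/s.
Using Δv = v_e ln(m₀/m_f): Δv = v_e · ln(214,000/31,501.4) = 4167.8 × ln(6.793) = 4167.8 × 1.9159 ≈ 7985 m/s.

Δv ≈ 7990 m/s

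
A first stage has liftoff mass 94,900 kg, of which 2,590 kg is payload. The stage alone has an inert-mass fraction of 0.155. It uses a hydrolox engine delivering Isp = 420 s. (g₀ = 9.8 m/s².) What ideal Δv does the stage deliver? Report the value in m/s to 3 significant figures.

Stage wet mass = m₀ − payload = 94,900 − 2,590 = 92,310 kg.
Stage dry mass = ε × stage wet mass = 0.155 × 92,310 = 14,308.1 kg.
Burnout mass m_f = stage dry + payload = 14,308.1 + 2,590 = 16,898.1 kg.
v_e = Isp · g₀ = 420 × 9.8 = 4116.0 m/s.
From the ideal rocket equation, Δv = v_e · ln(94,900/16,898.1) = 4116.0 × ln(5.616) = 4116.0 × 1.7256 ≈ 7103 m/s.

Δv ≈ 7100 m/s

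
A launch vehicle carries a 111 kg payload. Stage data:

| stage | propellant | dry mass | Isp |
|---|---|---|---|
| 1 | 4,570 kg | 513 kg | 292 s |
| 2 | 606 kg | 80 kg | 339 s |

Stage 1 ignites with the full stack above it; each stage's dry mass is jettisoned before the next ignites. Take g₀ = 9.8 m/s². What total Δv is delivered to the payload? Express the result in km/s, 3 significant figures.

Ignition mass of stage 1 = 4,570+513 + 606+80 + 111 = 5,880 kg.
Stage 1: m₀ = 5,880 kg, m_f = 5,880 − 4,570 = 1,310 kg; Δv = 292×9.8×ln(4.489) = 2861.6×1.5015 ≈ 4297 m/s.
Stage 2: m₀ = 797 kg, m_f = 797 − 606 = 191 kg; Δv = 339×9.8×ln(4.173) = 3322.2×1.4286 ≈ 4746 m/s.
Total Δv = 4297 + 4746 = 9043 m/s.

Δv ≈ 9.04 km/s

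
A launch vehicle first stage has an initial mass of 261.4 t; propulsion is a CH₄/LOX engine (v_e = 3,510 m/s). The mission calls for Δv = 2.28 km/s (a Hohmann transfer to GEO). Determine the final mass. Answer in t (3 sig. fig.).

m₀/m_f = exp(Δv / v_e) = exp(2280 / 3510.0) = exp(0.6496) = 1.9147.
m_f = m₀ / 1.9147 = 261.4 / 1.9147 = 136.523 t.

final mass ≈ 137 t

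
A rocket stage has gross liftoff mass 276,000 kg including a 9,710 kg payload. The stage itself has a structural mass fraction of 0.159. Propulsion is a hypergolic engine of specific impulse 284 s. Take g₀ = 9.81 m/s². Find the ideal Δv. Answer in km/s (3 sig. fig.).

Stage wet mass = m₀ − payload = 276,000 − 9,710 = 266,290 kg.
Stage dry mass = ε × stage wet mass = 0.159 × 266,290 = 42,340.1 kg.
Burnout mass m_f = stage dry + payload = 42,340.1 + 9,710 = 52,050.1 kg.
v_e = Isp · g₀ = 284 × 9.81 = 2786.0 m/s.
From the ideal rocket equation, Δv = v_e · ln(276,000/52,050.1) = 2786.0 × ln(5.303) = 2786.0 × 1.6682 ≈ 4648 m/s.

Δv ≈ 4.65 km/s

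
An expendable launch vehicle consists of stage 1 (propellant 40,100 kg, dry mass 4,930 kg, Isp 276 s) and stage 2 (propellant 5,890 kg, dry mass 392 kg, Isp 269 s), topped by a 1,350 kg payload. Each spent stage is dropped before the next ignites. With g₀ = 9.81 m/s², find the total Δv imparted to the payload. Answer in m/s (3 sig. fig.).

Ignition mass of stage 1 = 40,100+4,930 + 5,890+392 + 1,350 = 52,662 kg.
Stage 1: m₀ = 52,662 kg, m_f = 52,662 − 40,100 = 12,562 kg; Δv = 276×9.81×ln(4.192) = 2707.6×1.4332 ≈ 3881 m/s.
Stage 2: m₀ = 7,632 kg, m_f = 7,632 − 5,890 = 1,742 kg; Δv = 269×9.81×ln(4.381) = 2638.9×1.4773 ≈ 3898 m/s.
Total Δv = 3881 + 3898 = 7779 m/s.

Δv ≈ 7780 m/s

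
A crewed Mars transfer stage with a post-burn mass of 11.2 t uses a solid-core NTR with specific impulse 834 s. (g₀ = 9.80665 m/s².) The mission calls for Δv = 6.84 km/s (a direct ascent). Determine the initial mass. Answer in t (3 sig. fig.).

v_e = Isp · g₀ = 834 × 9.80665 = 8178.7 m/s.
By the Tsiolkovsky rocket equation, m₀/m_f = exp(Δv / v_e) = exp(6840 / 8178.7) = exp(0.8363) = 2.3078.
m₀ = m_f × 2.3078 = 11.2 × 2.3078 = 25.8474 t.

initial mass ≈ 25.8 t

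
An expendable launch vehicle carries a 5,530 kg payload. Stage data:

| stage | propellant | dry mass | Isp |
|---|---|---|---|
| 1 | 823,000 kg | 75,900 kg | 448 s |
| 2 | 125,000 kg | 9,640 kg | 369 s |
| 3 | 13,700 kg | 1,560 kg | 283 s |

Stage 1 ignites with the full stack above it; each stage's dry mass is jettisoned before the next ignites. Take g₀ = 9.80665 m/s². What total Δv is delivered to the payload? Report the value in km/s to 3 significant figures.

Ignition mass of stage 1 = 823,000+75,900 + 125,000+9,640 + 13,700+1,560 + 5,530 = 1,054,330 kg.
Stage 1: m₀ = 1,054,330 kg, m_f = 1,054,330 − 823,000 = 231,330 kg; Δv = 448×9.80665×ln(4.558) = 4393.4×1.5168 ≈ 6664 m/s.
Stage 2: m₀ = 155,430 kg, m_f = 155,430 − 125,000 = 30,430 kg; Δv = 369×9.80665×ln(5.108) = 3618.7×1.6308 ≈ 5901 m/s.
Stage 3: m₀ = 20,790 kg, m_f = 20,790 − 13,700 = 7,090 kg; Δv = 283×9.80665×ln(2.932) = 2775.3×1.0758 ≈ 2986 m/s.
Total Δv = 6664 + 5901 + 2986 = 15551 m/s.

Δv ≈ 15.6 km/s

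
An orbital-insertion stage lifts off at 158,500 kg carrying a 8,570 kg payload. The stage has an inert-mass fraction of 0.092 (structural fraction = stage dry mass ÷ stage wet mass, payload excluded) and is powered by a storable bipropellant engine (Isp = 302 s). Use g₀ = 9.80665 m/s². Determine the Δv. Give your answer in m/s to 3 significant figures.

Δv ≈ 5800 m/s

Stage wet mass = m₀ − payload = 158,500 − 8,570 = 149,930 kg.
Stage dry mass = ε × stage wet mass = 0.092 × 149,930 = 13,793.6 kg.
Burnout mass m_f = stage dry + payload = 13,793.6 + 8,570 = 22,363.6 kg.
v_e = Isp · g₀ = 302 × 9.80665 = 2961.6 m/s.
Δv = v_e · ln(158,500/22,363.6) = 2961.6 × ln(7.087) = 2961.6 × 1.9583 ≈ 5800 m/s.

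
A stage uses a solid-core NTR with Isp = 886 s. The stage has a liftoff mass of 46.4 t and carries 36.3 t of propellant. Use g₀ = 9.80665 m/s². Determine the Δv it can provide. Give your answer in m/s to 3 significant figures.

Δv ≈ 13200 m/s

v_e = Isp · g₀ = 886 × 9.80665 = 8688.7 m/s.
m_f = m₀ − m_prop = 46.4 − 36.3 = 10.1 t.
Using Δv = v_e ln(m₀/m_f): Δv = v_e · ln(m₀/m_f) = 8688.7 × ln(4.594) = 8688.7 × 1.5248 ≈ 13248.2 m/s.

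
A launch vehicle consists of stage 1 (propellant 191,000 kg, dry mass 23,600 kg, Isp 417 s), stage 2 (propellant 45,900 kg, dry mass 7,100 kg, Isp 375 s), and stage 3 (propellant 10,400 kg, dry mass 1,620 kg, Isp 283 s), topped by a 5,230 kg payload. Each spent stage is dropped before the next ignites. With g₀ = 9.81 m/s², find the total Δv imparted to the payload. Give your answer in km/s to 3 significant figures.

Ignition mass of stage 1 = 191,000+23,600 + 45,900+7,100 + 10,400+1,620 + 5,230 = 284,850 kg.
Stage 1: m₀ = 284,850 kg, m_f = 284,850 − 191,000 = 93,850 kg; Δv = 417×9.81×ln(3.035) = 4090.8×1.1103 ≈ 4542 m/s.
Stage 2: m₀ = 70,250 kg, m_f = 70,250 − 45,900 = 24,350 kg; Δv = 375×9.81×ln(2.885) = 3678.8×1.0595 ≈ 3898 m/s.
Stage 3: m₀ = 17,250 kg, m_f = 17,250 − 10,400 = 6,850 kg; Δv = 283×9.81×ln(2.518) = 2776.2×0.9236 ≈ 2564 m/s.
Total Δv = 4542 + 3898 + 2564 = 11004 m/s.

Δv ≈ 11.0 km/s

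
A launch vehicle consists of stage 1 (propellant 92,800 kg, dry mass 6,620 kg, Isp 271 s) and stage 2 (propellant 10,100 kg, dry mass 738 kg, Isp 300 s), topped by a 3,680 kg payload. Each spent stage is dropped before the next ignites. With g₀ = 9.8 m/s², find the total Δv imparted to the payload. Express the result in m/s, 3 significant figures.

Δv ≈ 7970 m/s

Ignition mass of stage 1 = 92,800+6,620 + 10,100+738 + 3,680 = 113,938 kg.
Stage 1: m₀ = 113,938 kg, m_f = 113,938 − 92,800 = 21,138 kg; Δv = 271×9.8×ln(5.39) = 2655.8×1.6846 ≈ 4474 m/s.
Stage 2: m₀ = 14,518 kg, m_f = 14,518 − 10,100 = 4,418 kg; Δv = 300×9.8×ln(3.286) = 2940.0×1.1897 ≈ 3498 m/s.
Total Δv = 4474 + 3498 = 7972 m/s.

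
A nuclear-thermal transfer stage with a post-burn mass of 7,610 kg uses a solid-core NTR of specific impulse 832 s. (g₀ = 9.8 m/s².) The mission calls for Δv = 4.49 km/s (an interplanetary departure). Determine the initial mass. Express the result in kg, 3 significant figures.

v_e = Isp · g₀ = 832 × 9.8 = 8153.6 m/s.
Rocket equation: m₀/m_f = exp(Δv / v_e) = exp(4490 / 8153.6) = exp(0.5507) = 1.7344.
m₀ = m_f × 1.7344 = 7,610 × 1.7344 = 13,198.8 kg.

initial mass ≈ 13200 kg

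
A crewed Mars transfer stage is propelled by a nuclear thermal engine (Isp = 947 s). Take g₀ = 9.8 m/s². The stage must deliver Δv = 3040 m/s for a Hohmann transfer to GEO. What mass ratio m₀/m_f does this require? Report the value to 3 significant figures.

v_e = Isp · g₀ = 947 × 9.8 = 9280.6 m/s.
Using Δv = v_e ln(m₀/m_f): m₀/m_f = exp(Δv / v_e) = exp(3040 / 9280.6) = exp(0.3276) = 1.3876.

mass ratio ≈ 1.39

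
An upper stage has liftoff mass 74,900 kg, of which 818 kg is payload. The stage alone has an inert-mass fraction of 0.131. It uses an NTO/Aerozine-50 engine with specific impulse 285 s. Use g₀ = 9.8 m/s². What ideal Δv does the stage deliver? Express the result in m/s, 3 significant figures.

Δv ≈ 5480 m/s

Stage wet mass = m₀ − payload = 74,900 − 818 = 74,082 kg.
Stage dry mass = ε × stage wet mass = 0.131 × 74,082 = 9,704.74 kg.
Burnout mass m_f = stage dry + payload = 9,704.74 + 818 = 10,522.74 kg.
v_e = Isp · g₀ = 285 × 9.8 = 2793.0 m/s.
Δv = v_e · ln(74,900/10,522.74) = 2793.0 × ln(7.118) = 2793.0 × 1.9626 ≈ 5482 m/s.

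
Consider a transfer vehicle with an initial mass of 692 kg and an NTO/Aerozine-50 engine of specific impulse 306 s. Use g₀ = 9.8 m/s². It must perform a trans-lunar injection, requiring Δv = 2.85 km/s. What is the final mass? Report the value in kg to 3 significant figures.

final mass ≈ 268 kg

v_e = Isp · g₀ = 306 × 9.8 = 2998.8 m/s.
Using Δv = v_e ln(m₀/m_f): m₀/m_f = exp(Δv / v_e) = exp(2850 / 2998.8) = exp(0.9504) = 2.5867.
m_f = m₀ / 2.5867 = 692 / 2.5867 = 267.522 kg.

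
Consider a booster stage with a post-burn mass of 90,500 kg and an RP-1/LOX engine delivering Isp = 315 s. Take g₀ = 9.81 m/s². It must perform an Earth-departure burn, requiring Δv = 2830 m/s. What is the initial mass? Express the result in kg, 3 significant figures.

initial mass ≈ 226000 kg

v_e = Isp · g₀ = 315 × 9.81 = 3090.2 m/s.
Using Δv = v_e ln(m₀/m_f): m₀/m_f = exp(Δv / v_e) = exp(2830 / 3090.2) = exp(0.9158) = 2.4988.
m₀ = m_f × 2.4988 = 90,500 × 2.4988 = 226,141 kg.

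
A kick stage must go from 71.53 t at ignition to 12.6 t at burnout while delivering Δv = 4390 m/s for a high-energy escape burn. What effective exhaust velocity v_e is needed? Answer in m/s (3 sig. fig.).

v_e ≈ 2530 m/s

ln(m₀/m_f) = ln(71530/12600) = ln(5.677) = 1.7364.
v_e = Δv / ln(m₀/m_f) = 4390 / 1.7364 = 2528.2 m/s.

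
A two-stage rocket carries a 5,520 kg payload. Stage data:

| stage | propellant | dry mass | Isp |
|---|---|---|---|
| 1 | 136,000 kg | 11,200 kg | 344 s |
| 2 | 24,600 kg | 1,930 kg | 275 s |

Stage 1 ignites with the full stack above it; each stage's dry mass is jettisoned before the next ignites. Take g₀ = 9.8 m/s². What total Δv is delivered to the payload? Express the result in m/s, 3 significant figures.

Ignition mass of stage 1 = 136,000+11,200 + 24,600+1,930 + 5,520 = 179,250 kg.
Stage 1: m₀ = 179,250 kg, m_f = 179,250 − 136,000 = 43,250 kg; Δv = 344×9.8×ln(4.145) = 3371.2×1.4218 ≈ 4793 m/s.
Stage 2: m₀ = 32,050 kg, m_f = 32,050 − 24,600 = 7,450 kg; Δv = 275×9.8×ln(4.302) = 2695.0×1.4591 ≈ 3932 m/s.
Total Δv = 4793 + 3932 = 8725 m/s.

Δv ≈ 8730 m/s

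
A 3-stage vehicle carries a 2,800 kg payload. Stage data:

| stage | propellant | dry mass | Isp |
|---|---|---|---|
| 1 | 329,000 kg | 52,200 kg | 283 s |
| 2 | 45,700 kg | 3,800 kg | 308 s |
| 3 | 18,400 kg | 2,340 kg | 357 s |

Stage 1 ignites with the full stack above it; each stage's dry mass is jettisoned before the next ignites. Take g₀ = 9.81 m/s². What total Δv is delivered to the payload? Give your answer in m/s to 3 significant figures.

Δv ≈ 11900 m/s

Ignition mass of stage 1 = 329,000+52,200 + 45,700+3,800 + 18,400+2,340 + 2,800 = 454,240 kg.
Stage 1: m₀ = 454,240 kg, m_f = 454,240 − 329,000 = 125,240 kg; Δv = 283×9.81×ln(3.627) = 2776.2×1.2884 ≈ 3577 m/s.
Stage 2: m₀ = 73,040 kg, m_f = 73,040 − 45,700 = 27,340 kg; Δv = 308×9.81×ln(2.672) = 3021.5×0.9827 ≈ 2969 m/s.
Stage 3: m₀ = 23,540 kg, m_f = 23,540 − 18,400 = 5,140 kg; Δv = 357×9.81×ln(4.58) = 3502.2×1.5216 ≈ 5329 m/s.
Total Δv = 3577 + 2969 + 5329 = 11875 m/s.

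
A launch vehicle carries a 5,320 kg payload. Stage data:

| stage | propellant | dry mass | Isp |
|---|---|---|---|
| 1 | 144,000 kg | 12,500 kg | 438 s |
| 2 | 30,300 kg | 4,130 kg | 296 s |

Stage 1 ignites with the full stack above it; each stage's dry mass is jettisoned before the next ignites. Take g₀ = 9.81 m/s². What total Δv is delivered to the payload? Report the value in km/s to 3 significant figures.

Δv ≈ 9.86 km/s

Ignition mass of stage 1 = 144,000+12,500 + 30,300+4,130 + 5,320 = 196,250 kg.
Stage 1: m₀ = 196,250 kg, m_f = 196,250 − 144,000 = 52,250 kg; Δv = 438×9.81×ln(3.756) = 4296.8×1.3233 ≈ 5686 m/s.
Stage 2: m₀ = 39,750 kg, m_f = 39,750 − 30,300 = 9,450 kg; Δv = 296×9.81×ln(4.206) = 2903.8×1.4366 ≈ 4172 m/s.
Total Δv = 5686 + 4172 = 9858 m/s.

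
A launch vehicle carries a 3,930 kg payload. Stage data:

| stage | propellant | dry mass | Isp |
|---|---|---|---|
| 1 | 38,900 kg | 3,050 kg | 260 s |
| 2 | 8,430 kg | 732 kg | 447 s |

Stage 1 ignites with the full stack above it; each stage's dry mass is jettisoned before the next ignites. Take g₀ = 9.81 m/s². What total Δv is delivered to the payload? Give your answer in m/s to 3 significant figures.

Δv ≈ 7660 m/s

Ignition mass of stage 1 = 38,900+3,050 + 8,430+732 + 3,930 = 55,042 kg.
Stage 1: m₀ = 55,042 kg, m_f = 55,042 − 38,900 = 16,142 kg; Δv = 260×9.81×ln(3.41) = 2550.6×1.2267 ≈ 3129 m/s.
Stage 2: m₀ = 13,092 kg, m_f = 13,092 − 8,430 = 4,662 kg; Δv = 447×9.81×ln(2.808) = 4385.1×1.0326 ≈ 4528 m/s.
Total Δv = 3129 + 4528 = 7657 m/s.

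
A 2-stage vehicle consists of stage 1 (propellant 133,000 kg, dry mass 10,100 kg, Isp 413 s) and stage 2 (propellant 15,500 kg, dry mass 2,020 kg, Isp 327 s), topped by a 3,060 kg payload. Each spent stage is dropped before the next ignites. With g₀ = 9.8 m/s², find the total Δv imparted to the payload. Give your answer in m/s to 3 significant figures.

Δv ≈ 11300 m/s

Ignition mass of stage 1 = 133,000+10,100 + 15,500+2,020 + 3,060 = 163,680 kg.
Stage 1: m₀ = 163,680 kg, m_f = 163,680 − 133,000 = 30,680 kg; Δv = 413×9.8×ln(5.335) = 4047.4×1.6743 ≈ 6777 m/s.
Stage 2: m₀ = 20,580 kg, m_f = 20,580 − 15,500 = 5,080 kg; Δv = 327×9.8×ln(4.051) = 3204.6×1.3990 ≈ 4483 m/s.
Total Δv = 6777 + 4483 = 11260 m/s.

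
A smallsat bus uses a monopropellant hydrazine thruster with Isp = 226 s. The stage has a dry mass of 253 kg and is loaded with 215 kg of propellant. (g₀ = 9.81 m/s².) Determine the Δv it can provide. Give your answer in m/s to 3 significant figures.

Δv ≈ 1360 m/s

v_e = Isp · g₀ = 226 × 9.81 = 2217.1 m/s.
m₀ = m_dry + m_prop = 253 + 215 = 468 kg.
Using Δv = v_e ln(m₀/m_f): Δv = v_e · ln(m₀/m_f) = 2217.1 × ln(1.85) = 2217.1 × 0.6151 ≈ 1363.7 m/s.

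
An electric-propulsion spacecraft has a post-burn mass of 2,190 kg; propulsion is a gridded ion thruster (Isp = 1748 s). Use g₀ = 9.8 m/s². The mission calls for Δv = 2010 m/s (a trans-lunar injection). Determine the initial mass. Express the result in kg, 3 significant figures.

initial mass ≈ 2460 kg

v_e = Isp · g₀ = 1748 × 9.8 = 17130.4 m/s.
Rocket equation: m₀/m_f = exp(Δv / v_e) = exp(2010 / 17130.4) = exp(0.1173) = 1.1245.
m₀ = m_f × 1.1245 = 2,190 × 1.1245 = 2,462.66 kg.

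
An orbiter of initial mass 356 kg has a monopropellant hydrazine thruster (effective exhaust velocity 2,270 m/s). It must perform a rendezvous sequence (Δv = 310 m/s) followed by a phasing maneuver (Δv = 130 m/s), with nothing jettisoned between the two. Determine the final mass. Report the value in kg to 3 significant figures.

final mass ≈ 293 kg

After the first burn: m = 356 × exp(−310/2270.0) = 356 × 0.87235 = 310.557 kg.
After the second burn: m = 310.557 × exp(−130/2270.0) = 310.557 × 0.94434 = 293.271 kg.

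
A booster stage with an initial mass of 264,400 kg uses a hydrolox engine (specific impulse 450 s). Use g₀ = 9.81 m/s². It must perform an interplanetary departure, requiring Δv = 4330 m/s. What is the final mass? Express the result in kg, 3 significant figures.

v_e = Isp · g₀ = 450 × 9.81 = 4414.5 m/s.
Rocket equation: m₀/m_f = exp(Δv / v_e) = exp(4330 / 4414.5) = exp(0.9809) = 2.6667.
m_f = m₀ / 2.6667 = 264,400 / 2.6667 = 99,148.8 kg.

final mass ≈ 99100 kg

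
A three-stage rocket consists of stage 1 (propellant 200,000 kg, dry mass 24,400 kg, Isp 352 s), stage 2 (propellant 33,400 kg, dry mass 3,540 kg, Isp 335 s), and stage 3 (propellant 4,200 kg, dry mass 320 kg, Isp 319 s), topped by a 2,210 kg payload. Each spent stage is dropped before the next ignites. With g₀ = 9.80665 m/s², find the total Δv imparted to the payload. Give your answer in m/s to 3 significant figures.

Ignition mass of stage 1 = 200,000+24,400 + 33,400+3,540 + 4,200+320 + 2,210 = 268,070 kg.
Stage 1: m₀ = 268,070 kg, m_f = 268,070 − 200,000 = 68,070 kg; Δv = 352×9.80665×ln(3.938) = 3451.9×1.3707 ≈ 4732 m/s.
Stage 2: m₀ = 43,670 kg, m_f = 43,670 − 33,400 = 10,270 kg; Δv = 335×9.80665×ln(4.252) = 3285.2×1.4474 ≈ 4755 m/s.
Stage 3: m₀ = 6,730 kg, m_f = 6,730 − 4,200 = 2,530 kg; Δv = 319×9.80665×ln(2.66) = 3128.3×0.9784 ≈ 3061 m/s.
Total Δv = 4732 + 4755 + 3061 = 12548 m/s.

Δv ≈ 12500 m/s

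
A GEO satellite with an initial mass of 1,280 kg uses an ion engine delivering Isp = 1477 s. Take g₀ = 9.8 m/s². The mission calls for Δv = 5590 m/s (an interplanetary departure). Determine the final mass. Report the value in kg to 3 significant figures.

final mass ≈ 870 kg

v_e = Isp · g₀ = 1477 × 9.8 = 14474.6 m/s.
Using Δv = v_e ln(m₀/m_f): m₀/m_f = exp(Δv / v_e) = exp(5590 / 14474.6) = exp(0.3862) = 1.4714.
m_f = m₀ / 1.4714 = 1,280 / 1.4714 = 869.92 kg.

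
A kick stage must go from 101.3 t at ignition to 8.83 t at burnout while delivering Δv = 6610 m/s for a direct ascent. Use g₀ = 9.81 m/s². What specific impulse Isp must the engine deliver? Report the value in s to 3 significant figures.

ln(m₀/m_f) = ln(101300/8830) = ln(11.47) = 2.4399.
By the Tsiolkovsky rocket equation, v_e = Δv / ln(m₀/m_f) = 6610 / 2.4399 = 2709.1 m/s.
Isp = v_e / g₀ = 2709.1 / 9.81 = 276.2 s.

Isp ≈ 276 s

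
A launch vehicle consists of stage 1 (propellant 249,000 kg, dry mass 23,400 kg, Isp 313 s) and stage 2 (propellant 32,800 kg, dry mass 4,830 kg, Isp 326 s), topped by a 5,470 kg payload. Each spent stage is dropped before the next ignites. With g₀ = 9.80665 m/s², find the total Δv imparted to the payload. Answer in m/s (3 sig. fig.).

Ignition mass of stage 1 = 249,000+23,400 + 32,800+4,830 + 5,470 = 315,500 kg.
Stage 1: m₀ = 315,500 kg, m_f = 315,500 − 249,000 = 66,500 kg; Δv = 313×9.80665×ln(4.744) = 3069.5×1.5570 ≈ 4779 m/s.
Stage 2: m₀ = 43,100 kg, m_f = 43,100 − 32,800 = 10,300 kg; Δv = 326×9.80665×ln(4.184) = 3197.0×1.4314 ≈ 4576 m/s.
Total Δv = 4779 + 4576 = 9355 m/s.

Δv ≈ 9360 m/s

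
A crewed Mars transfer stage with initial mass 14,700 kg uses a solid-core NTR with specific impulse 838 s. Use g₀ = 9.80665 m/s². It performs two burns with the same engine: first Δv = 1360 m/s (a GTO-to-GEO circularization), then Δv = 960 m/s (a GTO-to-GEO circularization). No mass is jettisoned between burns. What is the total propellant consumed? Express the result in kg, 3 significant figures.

total propellant consumed ≈ 3620 kg

v_e = Isp · g₀ = 838 × 9.80665 = 8218.0 m/s.
After the first burn: m = 14700 × exp(−1360/8218.0) = 14700 × 0.84748 = 12,458 kg.
After the second burn: m = 12,458 × exp(−960/8218.0) = 12,458 × 0.88975 = 11,084.5 kg.
Total propellant = m₀ − m_final = 14700 − 11,084.5 = 3,615.5 kg.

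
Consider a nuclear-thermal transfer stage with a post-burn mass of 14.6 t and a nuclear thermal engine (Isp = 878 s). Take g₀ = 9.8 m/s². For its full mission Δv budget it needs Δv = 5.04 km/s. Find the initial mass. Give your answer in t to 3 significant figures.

initial mass ≈ 26.2 t

v_e = Isp · g₀ = 878 × 9.8 = 8604.4 m/s.
Using Δv = v_e ln(m₀/m_f): m₀/m_f = exp(Δv / v_e) = exp(5040 / 8604.4) = exp(0.5857) = 1.7963.
m₀ = m_f × 1.7963 = 14.6 × 1.7963 = 26.226 t.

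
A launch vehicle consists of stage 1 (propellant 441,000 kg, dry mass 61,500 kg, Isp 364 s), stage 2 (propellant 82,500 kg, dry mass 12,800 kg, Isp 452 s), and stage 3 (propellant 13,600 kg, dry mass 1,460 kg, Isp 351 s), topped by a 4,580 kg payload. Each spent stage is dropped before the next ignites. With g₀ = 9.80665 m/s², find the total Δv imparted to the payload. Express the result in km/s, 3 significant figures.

Ignition mass of stage 1 = 441,000+61,500 + 82,500+12,800 + 13,600+1,460 + 4,580 = 617,440 kg.
Stage 1: m₀ = 617,440 kg, m_f = 617,440 − 441,000 = 176,440 kg; Δv = 364×9.80665×ln(3.499) = 3569.6×1.2526 ≈ 4471 m/s.
Stage 2: m₀ = 114,940 kg, m_f = 114,940 − 82,500 = 32,440 kg; Δv = 452×9.80665×ln(3.543) = 4432.6×1.2650 ≈ 5607 m/s.
Stage 3: m₀ = 19,640 kg, m_f = 19,640 − 13,600 = 6,040 kg; Δv = 351×9.80665×ln(3.252) = 3442.1×1.1792 ≈ 4059 m/s.
Total Δv = 4471 + 5607 + 4059 = 14137 m/s.

Δv ≈ 14.1 km/s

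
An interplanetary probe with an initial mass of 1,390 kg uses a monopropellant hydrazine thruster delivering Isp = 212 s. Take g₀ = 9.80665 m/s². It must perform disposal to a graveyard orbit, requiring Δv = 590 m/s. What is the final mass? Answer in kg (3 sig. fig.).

final mass ≈ 1050 kg

v_e = Isp · g₀ = 212 × 9.80665 = 2079.0 m/s.
m₀/m_f = exp(Δv / v_e) = exp(590 / 2079.0) = exp(0.2838) = 1.3282.
m_f = m₀ / 1.3282 = 1,390 / 1.3282 = 1,046.53 kg.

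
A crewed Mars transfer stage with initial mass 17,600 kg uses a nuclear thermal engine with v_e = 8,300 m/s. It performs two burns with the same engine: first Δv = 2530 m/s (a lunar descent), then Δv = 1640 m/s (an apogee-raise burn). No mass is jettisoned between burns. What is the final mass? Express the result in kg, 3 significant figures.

After the first burn: m = 17600 × exp(−2530/8300.0) = 17600 × 0.73726 = 12,975.8 kg.
After the second burn: m = 12,975.8 × exp(−1640/8300.0) = 12,975.8 × 0.82071 = 10,649.4 kg.

final mass ≈ 10600 kg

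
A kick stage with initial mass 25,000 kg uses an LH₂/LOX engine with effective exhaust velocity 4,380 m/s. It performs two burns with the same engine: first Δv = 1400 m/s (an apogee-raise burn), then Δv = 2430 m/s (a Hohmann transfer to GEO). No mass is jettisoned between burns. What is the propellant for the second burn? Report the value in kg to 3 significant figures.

After the first burn: m = 25000 × exp(−1400/4380.0) = 25000 × 0.72641 = 18,160.3 kg.
After the second burn: m = 18,160.3 × exp(−2430/4380.0) = 18,160.3 × 0.57419 = 10,427.5 kg.
Second-burn propellant = 18,160.3 − 10,427.5 = 7,732.8 kg.

propellant for the second burn ≈ 7730 kg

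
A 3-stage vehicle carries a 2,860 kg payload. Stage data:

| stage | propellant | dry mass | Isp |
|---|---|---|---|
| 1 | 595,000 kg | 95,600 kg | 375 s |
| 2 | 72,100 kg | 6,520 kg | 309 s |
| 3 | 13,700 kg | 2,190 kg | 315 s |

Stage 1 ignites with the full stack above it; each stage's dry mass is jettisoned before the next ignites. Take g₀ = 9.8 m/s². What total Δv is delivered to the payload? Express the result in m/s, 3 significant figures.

Ignition mass of stage 1 = 595,000+95,600 + 72,100+6,520 + 13,700+2,190 + 2,860 = 787,970 kg.
Stage 1: m₀ = 787,970 kg, m_f = 787,970 − 595,000 = 192,970 kg; Δv = 375×9.8×ln(4.083) = 3675.0×1.4069 ≈ 5170 m/s.
Stage 2: m₀ = 97,370 kg, m_f = 97,370 − 72,100 = 25,270 kg; Δv = 309×9.8×ln(3.853) = 3028.2×1.3489 ≈ 4085 m/s.
Stage 3: m₀ = 18,750 kg, m_f = 18,750 − 13,700 = 5,050 kg; Δv = 315×9.8×ln(3.713) = 3087.0×1.3118 ≈ 4050 m/s.
Total Δv = 5170 + 4085 + 4050 = 13305 m/s.

Δv ≈ 13300 m/s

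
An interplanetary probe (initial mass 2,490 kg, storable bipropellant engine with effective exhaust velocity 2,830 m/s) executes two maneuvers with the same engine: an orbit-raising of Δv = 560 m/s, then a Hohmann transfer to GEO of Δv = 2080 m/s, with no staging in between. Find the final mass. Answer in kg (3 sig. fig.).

final mass ≈ 980 kg

After the first burn: m = 2490 × exp(−560/2830.0) = 2490 × 0.82047 = 2,042.97 kg.
After the second burn: m = 2,042.97 × exp(−2080/2830.0) = 2,042.97 × 0.47951 = 979.625 kg.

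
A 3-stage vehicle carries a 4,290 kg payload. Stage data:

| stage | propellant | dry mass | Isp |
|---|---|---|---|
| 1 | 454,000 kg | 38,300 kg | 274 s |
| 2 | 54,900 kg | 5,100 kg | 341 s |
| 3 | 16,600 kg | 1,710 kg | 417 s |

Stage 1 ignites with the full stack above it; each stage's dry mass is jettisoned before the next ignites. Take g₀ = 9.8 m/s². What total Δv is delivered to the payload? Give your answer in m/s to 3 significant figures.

Ignition mass of stage 1 = 454,000+38,300 + 54,900+5,100 + 16,600+1,710 + 4,290 = 574,900 kg.
Stage 1: m₀ = 574,900 kg, m_f = 574,900 − 454,000 = 120,900 kg; Δv = 274×9.8×ln(4.755) = 2685.2×1.5592 ≈ 4187 m/s.
Stage 2: m₀ = 82,600 kg, m_f = 82,600 − 54,900 = 27,700 kg; Δv = 341×9.8×ln(2.982) = 3341.8×1.0926 ≈ 3651 m/s.
Stage 3: m₀ = 22,600 kg, m_f = 22,600 − 16,600 = 6,000 kg; Δv = 417×9.8×ln(3.767) = 4086.6×1.3262 ≈ 5420 m/s.
Total Δv = 4187 + 3651 + 5420 = 13258 m/s.

Δv ≈ 13300 m/s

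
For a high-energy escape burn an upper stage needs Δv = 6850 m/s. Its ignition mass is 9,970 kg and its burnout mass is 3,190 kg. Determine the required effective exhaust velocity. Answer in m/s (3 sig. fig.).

v_e ≈ 6010 m/s

ln(m₀/m_f) = ln(9970/3190) = ln(3.125) = 1.1396.
v_e = Δv / ln(m₀/m_f) = 6850 / 1.1396 = 6011.1 m/s.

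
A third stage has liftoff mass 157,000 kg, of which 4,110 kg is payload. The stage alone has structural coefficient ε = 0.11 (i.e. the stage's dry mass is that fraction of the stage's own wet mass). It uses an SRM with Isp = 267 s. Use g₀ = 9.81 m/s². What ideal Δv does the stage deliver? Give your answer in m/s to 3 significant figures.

Stage wet mass = m₀ − payload = 157,000 − 4,110 = 152,890 kg.
Stage dry mass = ε × stage wet mass = 0.11 × 152,890 = 16,817.9 kg.
Burnout mass m_f = stage dry + payload = 16,817.9 + 4,110 = 20,927.9 kg.
v_e = Isp · g₀ = 267 × 9.81 = 2619.3 m/s.
Δv = v_e · ln(157,000/20,927.9) = 2619.3 × ln(7.502) = 2619.3 × 2.0152 ≈ 5278 m/s.

Δv ≈ 5280 m/s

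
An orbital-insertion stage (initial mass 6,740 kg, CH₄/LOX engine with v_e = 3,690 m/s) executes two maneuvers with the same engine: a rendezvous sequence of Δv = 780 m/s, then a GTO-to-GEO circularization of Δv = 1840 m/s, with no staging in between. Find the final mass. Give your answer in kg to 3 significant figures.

final mass ≈ 3310 kg

After the first burn: m = 6740 × exp(−780/3690.0) = 6740 × 0.80946 = 5,455.76 kg.
After the second burn: m = 5,455.76 × exp(−1840/3690.0) = 5,455.76 × 0.60735 = 3,313.56 kg.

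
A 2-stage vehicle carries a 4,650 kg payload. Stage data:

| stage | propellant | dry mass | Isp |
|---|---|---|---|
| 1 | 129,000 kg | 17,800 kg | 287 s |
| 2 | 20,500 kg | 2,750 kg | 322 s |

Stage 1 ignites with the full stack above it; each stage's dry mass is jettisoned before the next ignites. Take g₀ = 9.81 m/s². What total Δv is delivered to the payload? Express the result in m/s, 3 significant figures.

Ignition mass of stage 1 = 129,000+17,800 + 20,500+2,750 + 4,650 = 174,700 kg.
Stage 1: m₀ = 174,700 kg, m_f = 174,700 − 129,000 = 45,700 kg; Δv = 287×9.81×ln(3.823) = 2815.5×1.3410 ≈ 3775 m/s.
Stage 2: m₀ = 27,900 kg, m_f = 27,900 − 20,500 = 7,400 kg; Δv = 322×9.81×ln(3.77) = 3158.8×1.3271 ≈ 4192 m/s.
Total Δv = 3775 + 4192 = 7967 m/s.

Δv ≈ 7970 m/s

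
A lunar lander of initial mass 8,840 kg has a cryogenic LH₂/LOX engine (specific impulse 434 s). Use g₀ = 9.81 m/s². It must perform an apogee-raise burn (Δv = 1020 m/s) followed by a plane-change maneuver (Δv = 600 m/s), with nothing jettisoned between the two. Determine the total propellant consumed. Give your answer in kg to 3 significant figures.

total propellant consumed ≈ 2800 kg

v_e = Isp · g₀ = 434 × 9.81 = 4257.5 m/s.
After the first burn: m = 8840 × exp(−1020/4257.5) = 8840 × 0.78696 = 6,956.73 kg.
After the second burn: m = 6,956.73 × exp(−600/4257.5) = 6,956.73 × 0.86855 = 6,042.27 kg.
Total propellant = m₀ − m_final = 8840 − 6,042.27 = 2,797.73 kg.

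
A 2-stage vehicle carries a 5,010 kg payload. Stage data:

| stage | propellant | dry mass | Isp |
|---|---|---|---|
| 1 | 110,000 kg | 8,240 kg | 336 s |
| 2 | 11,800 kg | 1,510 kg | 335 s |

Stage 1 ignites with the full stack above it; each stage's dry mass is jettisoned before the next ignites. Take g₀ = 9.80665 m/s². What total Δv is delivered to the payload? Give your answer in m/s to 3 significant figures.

Δv ≈ 8790 m/s

Ignition mass of stage 1 = 110,000+8,240 + 11,800+1,510 + 5,010 = 136,560 kg.
Stage 1: m₀ = 136,560 kg, m_f = 136,560 − 110,000 = 26,560 kg; Δv = 336×9.80665×ln(5.142) = 3295.0×1.6374 ≈ 5395 m/s.
Stage 2: m₀ = 18,320 kg, m_f = 18,320 − 11,800 = 6,520 kg; Δv = 335×9.80665×ln(2.81) = 3285.2×1.0331 ≈ 3394 m/s.
Total Δv = 5395 + 3394 = 8789 m/s.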